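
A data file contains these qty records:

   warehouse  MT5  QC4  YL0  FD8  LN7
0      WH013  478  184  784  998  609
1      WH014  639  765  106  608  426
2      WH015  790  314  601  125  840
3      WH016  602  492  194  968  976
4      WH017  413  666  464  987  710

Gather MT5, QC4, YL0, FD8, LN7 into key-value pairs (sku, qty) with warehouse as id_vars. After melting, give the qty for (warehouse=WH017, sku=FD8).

Unpivoting turns each (warehouse, wide-column) pair into one long row.
The wide cell at row WH017, column FD8 holds 987, so the long row (WH017, FD8) has qty=987.

987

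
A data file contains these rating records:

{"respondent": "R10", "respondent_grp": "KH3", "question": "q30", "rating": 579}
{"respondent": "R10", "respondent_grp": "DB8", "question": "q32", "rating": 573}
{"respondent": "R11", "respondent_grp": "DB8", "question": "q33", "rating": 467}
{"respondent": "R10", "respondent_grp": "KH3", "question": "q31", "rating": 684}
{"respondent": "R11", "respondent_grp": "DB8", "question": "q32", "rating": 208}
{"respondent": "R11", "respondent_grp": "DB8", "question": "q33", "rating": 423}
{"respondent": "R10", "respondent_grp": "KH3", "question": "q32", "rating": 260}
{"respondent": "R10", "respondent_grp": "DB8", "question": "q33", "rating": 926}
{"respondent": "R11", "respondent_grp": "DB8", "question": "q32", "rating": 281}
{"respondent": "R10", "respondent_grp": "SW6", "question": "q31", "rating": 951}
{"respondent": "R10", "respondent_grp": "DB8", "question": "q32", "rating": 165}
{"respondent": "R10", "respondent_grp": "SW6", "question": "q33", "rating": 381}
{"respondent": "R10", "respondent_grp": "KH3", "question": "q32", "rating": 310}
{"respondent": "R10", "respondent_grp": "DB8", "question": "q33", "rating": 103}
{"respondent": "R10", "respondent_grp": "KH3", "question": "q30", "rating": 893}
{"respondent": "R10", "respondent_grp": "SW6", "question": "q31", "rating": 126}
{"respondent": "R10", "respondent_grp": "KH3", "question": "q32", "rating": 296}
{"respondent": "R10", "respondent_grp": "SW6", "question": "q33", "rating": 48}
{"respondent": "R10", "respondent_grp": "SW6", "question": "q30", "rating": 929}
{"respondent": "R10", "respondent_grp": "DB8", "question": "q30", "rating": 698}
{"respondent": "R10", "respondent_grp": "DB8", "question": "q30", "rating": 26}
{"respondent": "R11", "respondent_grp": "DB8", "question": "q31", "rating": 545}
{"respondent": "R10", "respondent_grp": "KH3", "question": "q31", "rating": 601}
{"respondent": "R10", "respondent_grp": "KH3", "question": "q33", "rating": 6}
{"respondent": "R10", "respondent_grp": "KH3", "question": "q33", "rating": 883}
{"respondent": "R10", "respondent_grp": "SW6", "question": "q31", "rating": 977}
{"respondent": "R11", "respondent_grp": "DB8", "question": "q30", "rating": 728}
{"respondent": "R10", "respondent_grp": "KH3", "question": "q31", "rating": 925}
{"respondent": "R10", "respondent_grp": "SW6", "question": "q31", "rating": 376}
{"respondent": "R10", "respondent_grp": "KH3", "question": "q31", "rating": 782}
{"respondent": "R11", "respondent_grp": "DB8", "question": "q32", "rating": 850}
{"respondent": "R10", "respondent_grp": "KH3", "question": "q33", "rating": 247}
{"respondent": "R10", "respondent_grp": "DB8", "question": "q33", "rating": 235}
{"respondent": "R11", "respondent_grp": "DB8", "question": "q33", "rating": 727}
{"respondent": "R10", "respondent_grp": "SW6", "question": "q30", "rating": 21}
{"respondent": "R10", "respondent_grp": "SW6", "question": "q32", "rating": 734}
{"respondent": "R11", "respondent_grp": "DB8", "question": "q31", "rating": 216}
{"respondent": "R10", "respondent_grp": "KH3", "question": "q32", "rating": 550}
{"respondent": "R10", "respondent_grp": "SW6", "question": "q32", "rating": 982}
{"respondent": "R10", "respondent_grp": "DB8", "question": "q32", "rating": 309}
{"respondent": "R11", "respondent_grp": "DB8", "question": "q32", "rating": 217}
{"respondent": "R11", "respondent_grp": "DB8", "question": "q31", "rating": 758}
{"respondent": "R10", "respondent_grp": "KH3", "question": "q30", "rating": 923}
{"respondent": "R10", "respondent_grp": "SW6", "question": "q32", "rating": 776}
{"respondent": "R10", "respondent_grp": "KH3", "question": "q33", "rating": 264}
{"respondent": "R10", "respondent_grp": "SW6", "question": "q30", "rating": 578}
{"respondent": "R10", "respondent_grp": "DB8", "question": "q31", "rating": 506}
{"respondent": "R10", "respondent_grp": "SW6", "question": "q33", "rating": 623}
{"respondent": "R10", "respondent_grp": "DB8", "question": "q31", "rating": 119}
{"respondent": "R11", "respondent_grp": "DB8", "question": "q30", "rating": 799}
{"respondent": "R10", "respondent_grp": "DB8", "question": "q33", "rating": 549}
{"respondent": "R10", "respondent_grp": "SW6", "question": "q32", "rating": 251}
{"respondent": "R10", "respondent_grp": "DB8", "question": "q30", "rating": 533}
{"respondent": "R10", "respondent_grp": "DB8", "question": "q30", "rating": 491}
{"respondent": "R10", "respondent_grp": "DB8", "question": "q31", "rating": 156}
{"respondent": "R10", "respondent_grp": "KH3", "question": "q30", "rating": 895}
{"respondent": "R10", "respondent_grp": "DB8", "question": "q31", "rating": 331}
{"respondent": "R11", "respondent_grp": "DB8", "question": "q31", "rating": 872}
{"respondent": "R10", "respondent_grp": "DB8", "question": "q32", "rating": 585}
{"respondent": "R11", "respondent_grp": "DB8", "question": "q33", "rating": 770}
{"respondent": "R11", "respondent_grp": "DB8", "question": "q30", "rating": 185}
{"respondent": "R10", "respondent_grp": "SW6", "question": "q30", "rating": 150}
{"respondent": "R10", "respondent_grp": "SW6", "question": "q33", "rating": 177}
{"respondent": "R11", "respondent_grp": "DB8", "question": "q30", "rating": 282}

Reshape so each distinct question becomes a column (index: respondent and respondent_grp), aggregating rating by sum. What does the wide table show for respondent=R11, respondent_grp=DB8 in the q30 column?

1994

Rows with respondent=R11, respondent_grp=DB8 and question=q30: rating values are 728, 799, 185, 282.
728 + 799 + 185 + 282 = 1994.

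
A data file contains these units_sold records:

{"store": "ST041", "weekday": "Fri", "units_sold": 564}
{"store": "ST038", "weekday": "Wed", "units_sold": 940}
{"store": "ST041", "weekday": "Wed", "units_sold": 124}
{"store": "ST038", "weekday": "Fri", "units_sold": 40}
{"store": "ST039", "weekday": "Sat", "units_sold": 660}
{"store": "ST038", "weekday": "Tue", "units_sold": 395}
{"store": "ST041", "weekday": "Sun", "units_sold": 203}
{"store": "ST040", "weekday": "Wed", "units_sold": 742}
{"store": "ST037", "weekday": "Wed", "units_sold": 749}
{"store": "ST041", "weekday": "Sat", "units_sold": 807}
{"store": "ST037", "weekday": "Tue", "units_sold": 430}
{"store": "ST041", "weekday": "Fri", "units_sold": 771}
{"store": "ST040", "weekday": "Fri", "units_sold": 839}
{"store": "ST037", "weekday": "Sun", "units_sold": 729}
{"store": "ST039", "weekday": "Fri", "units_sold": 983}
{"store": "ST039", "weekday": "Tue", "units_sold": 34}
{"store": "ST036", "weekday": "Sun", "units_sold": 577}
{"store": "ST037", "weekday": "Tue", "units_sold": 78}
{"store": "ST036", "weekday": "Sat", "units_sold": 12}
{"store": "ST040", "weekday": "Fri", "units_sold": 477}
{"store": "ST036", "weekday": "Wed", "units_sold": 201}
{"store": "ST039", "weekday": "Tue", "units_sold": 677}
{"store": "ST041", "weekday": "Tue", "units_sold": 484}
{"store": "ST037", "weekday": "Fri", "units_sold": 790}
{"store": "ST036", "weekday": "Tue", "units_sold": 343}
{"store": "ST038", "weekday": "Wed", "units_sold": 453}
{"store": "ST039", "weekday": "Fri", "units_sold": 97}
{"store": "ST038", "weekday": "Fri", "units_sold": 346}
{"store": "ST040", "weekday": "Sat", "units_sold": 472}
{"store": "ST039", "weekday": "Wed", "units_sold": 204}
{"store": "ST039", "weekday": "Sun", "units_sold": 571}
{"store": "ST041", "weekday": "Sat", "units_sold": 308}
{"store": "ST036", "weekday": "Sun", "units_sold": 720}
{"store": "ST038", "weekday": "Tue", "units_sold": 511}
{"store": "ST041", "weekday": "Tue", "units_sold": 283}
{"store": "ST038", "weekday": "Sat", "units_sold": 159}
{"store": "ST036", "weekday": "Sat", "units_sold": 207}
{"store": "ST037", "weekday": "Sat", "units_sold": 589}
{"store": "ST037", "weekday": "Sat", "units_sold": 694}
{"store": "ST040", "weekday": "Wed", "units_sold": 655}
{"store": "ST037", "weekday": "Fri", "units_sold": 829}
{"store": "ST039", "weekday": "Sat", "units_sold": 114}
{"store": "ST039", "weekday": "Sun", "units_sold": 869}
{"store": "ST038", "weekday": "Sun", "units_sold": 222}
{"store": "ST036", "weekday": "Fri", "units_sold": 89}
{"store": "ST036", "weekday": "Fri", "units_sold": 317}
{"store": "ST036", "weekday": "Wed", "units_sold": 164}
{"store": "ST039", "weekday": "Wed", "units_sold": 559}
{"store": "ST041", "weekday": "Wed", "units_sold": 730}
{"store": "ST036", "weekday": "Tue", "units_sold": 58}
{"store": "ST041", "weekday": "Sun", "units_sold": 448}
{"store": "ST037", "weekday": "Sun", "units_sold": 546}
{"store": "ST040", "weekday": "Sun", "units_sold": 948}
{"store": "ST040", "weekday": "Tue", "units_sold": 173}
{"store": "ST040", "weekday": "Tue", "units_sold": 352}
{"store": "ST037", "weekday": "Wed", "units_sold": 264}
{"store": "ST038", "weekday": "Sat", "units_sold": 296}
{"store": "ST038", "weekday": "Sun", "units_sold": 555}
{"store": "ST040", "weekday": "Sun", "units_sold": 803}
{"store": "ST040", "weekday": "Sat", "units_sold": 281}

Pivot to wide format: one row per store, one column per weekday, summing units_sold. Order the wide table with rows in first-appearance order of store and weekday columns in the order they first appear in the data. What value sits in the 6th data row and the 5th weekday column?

1297

With rows in first-appearance order of store, row 6 is store=ST036. weekday columns in first-appearance order: Fri, Wed, Sat, Tue, Sun; column 5 is Sun.
Long rows with store=ST036, weekday=Sun: 577 + 720 = 1297.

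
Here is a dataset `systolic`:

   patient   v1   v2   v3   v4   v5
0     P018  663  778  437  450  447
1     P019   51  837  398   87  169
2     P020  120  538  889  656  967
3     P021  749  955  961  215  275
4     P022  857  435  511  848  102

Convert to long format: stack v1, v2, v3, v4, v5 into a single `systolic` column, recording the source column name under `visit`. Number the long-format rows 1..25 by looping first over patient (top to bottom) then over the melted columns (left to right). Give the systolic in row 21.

857

25 rows total (5 × 5). Row 21: index ⌊(21-1)/5⌋ = 4 into patient → P022; (21-1) mod 5 = 0 into the melted columns → v1.
So row 21 is (P022, v1, 857); systolic = 857.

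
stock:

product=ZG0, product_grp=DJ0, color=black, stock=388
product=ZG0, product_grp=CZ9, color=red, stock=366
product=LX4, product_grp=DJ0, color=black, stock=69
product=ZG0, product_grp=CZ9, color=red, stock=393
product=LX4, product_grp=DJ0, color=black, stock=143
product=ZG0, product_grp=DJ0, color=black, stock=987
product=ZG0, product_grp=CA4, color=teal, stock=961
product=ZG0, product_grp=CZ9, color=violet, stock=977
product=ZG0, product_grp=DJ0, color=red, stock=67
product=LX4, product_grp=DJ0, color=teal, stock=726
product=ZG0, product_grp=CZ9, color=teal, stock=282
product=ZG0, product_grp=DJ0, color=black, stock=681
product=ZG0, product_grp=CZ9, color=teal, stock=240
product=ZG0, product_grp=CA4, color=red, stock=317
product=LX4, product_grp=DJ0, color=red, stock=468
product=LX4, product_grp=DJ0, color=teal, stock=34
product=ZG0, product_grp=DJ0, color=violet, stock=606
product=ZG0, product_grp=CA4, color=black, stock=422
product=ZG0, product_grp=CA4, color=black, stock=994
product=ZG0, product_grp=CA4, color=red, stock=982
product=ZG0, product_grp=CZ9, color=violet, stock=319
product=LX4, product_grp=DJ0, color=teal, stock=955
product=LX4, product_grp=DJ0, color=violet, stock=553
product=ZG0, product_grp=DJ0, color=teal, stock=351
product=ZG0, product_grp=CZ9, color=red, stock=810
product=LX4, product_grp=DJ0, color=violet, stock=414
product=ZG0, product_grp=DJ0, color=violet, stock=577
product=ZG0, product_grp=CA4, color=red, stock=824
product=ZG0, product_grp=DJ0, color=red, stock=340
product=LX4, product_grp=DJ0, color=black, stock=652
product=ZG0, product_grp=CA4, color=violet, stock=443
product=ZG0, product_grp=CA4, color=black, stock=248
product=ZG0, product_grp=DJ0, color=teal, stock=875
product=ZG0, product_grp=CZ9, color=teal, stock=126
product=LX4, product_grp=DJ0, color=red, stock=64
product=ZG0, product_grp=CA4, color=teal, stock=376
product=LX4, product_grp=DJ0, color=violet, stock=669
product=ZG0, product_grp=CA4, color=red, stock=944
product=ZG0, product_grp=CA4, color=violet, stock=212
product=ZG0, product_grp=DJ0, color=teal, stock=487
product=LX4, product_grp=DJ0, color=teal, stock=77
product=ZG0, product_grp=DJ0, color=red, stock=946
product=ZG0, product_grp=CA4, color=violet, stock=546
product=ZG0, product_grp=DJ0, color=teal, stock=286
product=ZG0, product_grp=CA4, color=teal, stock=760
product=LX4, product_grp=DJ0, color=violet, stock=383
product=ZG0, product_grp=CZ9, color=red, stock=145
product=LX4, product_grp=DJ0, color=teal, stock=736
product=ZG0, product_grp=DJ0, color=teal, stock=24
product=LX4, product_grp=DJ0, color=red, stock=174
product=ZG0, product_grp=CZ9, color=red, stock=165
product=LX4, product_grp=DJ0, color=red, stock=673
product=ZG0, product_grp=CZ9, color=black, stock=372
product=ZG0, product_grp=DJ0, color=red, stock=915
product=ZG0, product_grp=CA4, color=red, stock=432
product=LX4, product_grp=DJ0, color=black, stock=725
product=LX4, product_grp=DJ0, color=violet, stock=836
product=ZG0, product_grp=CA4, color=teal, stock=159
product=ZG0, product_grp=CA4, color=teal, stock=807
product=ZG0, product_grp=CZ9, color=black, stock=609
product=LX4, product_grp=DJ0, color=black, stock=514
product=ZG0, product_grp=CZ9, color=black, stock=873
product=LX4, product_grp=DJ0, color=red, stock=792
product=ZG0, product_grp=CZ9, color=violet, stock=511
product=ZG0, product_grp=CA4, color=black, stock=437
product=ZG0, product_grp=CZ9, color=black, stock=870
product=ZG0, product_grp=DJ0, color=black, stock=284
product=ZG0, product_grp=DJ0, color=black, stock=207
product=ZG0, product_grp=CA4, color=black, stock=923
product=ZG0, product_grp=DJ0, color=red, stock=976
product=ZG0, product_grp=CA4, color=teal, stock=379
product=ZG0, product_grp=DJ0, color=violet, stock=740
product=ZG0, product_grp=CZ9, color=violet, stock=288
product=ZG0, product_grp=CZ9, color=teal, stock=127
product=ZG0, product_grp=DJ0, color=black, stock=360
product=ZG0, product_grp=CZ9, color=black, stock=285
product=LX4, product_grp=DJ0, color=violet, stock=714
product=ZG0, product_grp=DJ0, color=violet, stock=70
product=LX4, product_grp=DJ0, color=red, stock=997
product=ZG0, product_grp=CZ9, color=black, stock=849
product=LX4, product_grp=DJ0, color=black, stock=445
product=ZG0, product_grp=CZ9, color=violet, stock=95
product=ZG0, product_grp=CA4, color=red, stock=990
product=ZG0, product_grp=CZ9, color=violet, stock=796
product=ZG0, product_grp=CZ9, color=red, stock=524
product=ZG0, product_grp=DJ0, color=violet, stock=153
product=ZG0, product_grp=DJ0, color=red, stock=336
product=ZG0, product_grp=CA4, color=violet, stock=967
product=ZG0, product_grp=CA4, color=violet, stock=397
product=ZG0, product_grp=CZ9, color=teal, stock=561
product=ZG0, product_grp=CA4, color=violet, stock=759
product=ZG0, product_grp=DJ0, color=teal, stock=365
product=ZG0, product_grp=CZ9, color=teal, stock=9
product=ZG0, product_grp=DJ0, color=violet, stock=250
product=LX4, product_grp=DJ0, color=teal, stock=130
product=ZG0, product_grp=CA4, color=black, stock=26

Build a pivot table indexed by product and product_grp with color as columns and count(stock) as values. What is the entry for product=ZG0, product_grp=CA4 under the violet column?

6

Rows with product=ZG0, product_grp=CA4 and color=violet: stock values are 443, 212, 546, 967, 397, 759.
6 rows match — count = 6.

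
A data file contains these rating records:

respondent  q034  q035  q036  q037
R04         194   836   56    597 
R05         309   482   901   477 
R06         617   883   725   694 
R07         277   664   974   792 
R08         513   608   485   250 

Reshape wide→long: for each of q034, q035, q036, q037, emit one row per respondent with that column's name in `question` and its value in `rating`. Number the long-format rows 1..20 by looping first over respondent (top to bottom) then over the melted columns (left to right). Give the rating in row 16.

792

20 rows total (5 × 4). Row 16: index ⌊(16-1)/4⌋ = 3 into respondent → R07; (16-1) mod 4 = 3 into the melted columns → q037.
So row 16 is (R07, q037, 792); rating = 792.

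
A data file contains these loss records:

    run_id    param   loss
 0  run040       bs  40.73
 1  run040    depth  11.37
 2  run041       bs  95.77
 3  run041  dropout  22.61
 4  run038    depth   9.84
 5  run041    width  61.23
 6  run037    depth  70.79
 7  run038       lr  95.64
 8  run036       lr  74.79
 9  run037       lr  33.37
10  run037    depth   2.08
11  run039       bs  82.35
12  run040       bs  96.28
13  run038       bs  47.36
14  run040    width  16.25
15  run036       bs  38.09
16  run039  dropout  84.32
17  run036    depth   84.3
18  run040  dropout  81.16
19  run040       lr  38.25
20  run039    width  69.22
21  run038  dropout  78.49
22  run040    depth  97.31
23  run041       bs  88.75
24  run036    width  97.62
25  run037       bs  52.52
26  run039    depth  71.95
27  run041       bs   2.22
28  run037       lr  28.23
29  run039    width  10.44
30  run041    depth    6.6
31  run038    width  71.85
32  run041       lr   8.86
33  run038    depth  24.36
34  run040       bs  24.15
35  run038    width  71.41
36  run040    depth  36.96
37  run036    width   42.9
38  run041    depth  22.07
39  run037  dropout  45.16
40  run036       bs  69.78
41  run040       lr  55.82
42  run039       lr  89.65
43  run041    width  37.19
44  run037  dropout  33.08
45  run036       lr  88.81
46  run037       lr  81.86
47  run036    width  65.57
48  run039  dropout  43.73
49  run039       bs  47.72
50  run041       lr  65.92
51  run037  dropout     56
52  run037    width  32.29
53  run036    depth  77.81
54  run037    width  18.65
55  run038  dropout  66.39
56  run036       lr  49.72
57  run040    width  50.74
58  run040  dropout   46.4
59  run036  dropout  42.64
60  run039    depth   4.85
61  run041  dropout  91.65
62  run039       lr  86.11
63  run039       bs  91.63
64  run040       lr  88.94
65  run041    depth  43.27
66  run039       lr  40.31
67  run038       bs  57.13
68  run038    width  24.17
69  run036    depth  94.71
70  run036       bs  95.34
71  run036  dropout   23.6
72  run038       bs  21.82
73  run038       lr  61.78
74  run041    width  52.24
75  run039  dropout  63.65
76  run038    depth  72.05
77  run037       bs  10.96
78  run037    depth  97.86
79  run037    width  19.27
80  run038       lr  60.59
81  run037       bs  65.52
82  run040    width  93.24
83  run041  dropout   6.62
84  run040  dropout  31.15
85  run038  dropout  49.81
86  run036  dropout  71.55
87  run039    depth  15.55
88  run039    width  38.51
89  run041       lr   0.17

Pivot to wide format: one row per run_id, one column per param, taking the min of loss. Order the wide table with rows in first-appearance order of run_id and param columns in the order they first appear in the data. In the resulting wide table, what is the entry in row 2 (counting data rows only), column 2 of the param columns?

6.6

With rows in first-appearance order of run_id, row 2 is run_id=run041. param columns in first-appearance order: bs, depth, dropout, width, lr; column 2 is depth.
Long rows with run_id=run041, param=depth: min(6.6, 22.07, 43.27) = 6.6.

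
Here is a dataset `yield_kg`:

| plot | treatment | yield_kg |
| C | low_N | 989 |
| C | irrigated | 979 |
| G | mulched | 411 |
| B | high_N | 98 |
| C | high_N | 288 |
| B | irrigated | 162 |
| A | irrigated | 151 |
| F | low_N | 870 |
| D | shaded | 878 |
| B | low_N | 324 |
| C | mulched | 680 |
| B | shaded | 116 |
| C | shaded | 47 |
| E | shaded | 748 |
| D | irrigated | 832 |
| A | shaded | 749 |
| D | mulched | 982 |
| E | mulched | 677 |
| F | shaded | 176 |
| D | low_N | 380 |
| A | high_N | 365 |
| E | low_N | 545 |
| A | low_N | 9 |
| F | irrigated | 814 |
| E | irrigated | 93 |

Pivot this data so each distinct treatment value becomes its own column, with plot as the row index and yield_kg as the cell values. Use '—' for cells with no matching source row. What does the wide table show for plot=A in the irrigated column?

The long row with plot=A, treatment=irrigated has yield_kg=151.

151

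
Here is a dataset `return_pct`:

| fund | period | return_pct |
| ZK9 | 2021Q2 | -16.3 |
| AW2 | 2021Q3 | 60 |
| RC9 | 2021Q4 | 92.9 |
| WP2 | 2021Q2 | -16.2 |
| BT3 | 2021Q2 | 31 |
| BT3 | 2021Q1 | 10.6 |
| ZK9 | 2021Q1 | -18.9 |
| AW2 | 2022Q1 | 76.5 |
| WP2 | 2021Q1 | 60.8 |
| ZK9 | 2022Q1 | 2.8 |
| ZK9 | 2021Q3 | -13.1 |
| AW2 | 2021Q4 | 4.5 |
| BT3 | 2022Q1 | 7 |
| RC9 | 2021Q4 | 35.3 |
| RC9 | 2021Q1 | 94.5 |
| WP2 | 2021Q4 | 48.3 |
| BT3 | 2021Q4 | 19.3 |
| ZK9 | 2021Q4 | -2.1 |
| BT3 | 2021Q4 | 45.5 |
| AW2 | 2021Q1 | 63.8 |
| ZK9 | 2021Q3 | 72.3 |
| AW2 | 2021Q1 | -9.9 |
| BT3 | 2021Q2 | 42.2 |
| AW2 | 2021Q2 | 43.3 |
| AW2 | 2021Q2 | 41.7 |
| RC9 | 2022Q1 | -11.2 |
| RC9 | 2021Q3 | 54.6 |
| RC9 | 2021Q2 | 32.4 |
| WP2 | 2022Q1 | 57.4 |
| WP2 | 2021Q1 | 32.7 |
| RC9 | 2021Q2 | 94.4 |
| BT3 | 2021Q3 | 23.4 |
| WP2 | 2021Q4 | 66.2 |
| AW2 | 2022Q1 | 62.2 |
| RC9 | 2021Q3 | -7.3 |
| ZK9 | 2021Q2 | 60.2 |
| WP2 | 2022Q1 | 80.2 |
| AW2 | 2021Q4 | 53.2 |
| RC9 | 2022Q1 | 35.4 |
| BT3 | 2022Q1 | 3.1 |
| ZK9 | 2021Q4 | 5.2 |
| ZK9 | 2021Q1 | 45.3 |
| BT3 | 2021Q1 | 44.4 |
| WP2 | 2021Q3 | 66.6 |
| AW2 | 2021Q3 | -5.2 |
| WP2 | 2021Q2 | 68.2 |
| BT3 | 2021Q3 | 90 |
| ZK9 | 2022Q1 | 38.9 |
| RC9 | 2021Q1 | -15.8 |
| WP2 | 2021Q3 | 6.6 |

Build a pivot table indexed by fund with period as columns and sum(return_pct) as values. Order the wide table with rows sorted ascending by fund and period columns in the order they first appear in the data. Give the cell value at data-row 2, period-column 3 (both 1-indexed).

With rows sorted ascending by fund, row 2 is fund=BT3. period columns in first-appearance order: 2021Q2, 2021Q3, 2021Q4, 2021Q1, 2022Q1; column 3 is 2021Q4.
Long rows with fund=BT3, period=2021Q4: 19.3 + 45.5 = 64.8.

64.8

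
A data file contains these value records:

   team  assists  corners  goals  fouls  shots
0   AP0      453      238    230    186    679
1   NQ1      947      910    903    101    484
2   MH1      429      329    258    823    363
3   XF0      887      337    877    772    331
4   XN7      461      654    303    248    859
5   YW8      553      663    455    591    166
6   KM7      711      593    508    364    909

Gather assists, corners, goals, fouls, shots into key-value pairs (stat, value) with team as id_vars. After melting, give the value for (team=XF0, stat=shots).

Unpivoting turns each (team, wide-column) pair into one long row.
The wide cell at row XF0, column shots holds 331, so the long row (XF0, shots) has value=331.

331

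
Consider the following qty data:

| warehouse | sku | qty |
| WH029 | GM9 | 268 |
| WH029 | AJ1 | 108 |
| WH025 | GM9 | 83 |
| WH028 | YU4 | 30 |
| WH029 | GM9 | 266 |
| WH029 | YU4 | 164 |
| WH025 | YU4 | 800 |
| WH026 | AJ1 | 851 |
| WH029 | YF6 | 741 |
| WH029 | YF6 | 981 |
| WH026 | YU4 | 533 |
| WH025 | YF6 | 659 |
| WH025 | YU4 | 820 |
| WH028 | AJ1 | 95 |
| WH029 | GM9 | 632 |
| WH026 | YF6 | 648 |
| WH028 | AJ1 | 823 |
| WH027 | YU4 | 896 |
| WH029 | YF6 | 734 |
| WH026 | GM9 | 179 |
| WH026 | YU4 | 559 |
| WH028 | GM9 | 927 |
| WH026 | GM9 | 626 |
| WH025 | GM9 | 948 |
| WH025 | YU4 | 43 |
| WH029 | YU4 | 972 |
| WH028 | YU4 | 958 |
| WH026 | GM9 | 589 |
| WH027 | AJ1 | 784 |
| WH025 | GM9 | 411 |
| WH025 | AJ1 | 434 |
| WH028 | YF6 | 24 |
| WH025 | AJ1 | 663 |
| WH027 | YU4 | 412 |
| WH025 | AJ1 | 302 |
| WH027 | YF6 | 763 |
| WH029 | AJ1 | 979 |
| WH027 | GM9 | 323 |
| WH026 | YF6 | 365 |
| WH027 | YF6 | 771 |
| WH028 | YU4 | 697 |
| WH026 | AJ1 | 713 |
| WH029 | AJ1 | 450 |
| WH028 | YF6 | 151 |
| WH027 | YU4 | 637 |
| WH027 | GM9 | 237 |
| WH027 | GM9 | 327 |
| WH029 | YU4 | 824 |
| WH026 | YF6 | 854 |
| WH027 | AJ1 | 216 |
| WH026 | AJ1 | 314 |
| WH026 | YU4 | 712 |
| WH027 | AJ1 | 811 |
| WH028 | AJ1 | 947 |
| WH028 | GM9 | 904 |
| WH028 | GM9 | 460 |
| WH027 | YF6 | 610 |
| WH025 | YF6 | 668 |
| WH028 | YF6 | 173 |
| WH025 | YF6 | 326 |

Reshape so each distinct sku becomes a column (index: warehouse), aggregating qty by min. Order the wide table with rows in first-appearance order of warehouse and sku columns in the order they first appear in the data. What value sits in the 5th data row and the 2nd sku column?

216

With rows in first-appearance order of warehouse, row 5 is warehouse=WH027. sku columns in first-appearance order: GM9, AJ1, YU4, YF6; column 2 is AJ1.
Long rows with warehouse=WH027, sku=AJ1: min(784, 216, 811) = 216.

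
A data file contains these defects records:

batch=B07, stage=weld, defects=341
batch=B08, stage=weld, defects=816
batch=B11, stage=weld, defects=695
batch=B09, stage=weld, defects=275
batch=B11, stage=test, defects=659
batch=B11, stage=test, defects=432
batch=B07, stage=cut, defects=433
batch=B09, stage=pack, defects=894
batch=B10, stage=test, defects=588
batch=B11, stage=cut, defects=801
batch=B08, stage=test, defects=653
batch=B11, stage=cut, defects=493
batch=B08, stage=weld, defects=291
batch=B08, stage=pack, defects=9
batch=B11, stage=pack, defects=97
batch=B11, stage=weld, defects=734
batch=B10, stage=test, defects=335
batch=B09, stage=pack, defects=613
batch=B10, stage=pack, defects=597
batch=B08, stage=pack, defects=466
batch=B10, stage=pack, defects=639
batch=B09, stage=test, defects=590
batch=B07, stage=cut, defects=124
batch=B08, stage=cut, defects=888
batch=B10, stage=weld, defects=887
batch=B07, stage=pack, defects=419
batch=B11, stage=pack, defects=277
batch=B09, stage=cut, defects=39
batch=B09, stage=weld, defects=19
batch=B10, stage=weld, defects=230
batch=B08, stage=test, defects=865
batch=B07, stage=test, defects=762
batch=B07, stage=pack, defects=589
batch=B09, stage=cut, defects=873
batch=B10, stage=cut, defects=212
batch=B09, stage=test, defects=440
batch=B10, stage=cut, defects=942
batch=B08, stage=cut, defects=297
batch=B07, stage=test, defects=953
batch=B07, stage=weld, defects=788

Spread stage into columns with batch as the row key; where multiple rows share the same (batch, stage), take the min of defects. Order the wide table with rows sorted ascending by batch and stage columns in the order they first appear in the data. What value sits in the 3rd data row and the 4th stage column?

613

With rows sorted ascending by batch, row 3 is batch=B09. stage columns in first-appearance order: weld, test, cut, pack; column 4 is pack.
Long rows with batch=B09, stage=pack: min(894, 613) = 613.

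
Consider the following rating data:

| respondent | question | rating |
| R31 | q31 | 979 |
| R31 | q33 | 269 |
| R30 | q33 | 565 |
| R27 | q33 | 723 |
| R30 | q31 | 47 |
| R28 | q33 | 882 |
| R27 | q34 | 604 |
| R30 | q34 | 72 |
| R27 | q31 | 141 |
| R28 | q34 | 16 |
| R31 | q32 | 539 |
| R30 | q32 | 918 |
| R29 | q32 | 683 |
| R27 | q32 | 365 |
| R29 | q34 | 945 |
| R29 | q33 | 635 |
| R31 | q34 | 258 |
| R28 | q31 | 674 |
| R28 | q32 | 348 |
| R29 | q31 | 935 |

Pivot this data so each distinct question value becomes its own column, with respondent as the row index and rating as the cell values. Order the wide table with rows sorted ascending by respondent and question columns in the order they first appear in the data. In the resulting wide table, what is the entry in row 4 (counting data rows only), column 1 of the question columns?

With rows sorted ascending by respondent, row 4 is respondent=R30. question columns in first-appearance order: q31, q33, q34, q32; column 1 is q31.
Long rows with respondent=R30, question=q31: rating = 47.

47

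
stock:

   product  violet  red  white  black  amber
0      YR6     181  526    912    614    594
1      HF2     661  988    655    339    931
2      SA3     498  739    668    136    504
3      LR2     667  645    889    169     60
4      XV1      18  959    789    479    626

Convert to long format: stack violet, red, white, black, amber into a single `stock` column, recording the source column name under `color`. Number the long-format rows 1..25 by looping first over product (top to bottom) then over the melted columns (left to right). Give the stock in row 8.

25 rows total (5 × 5). Row 8: index ⌊(8-1)/5⌋ = 1 into product → HF2; (8-1) mod 5 = 2 into the melted columns → white.
So row 8 is (HF2, white, 655); stock = 655.

655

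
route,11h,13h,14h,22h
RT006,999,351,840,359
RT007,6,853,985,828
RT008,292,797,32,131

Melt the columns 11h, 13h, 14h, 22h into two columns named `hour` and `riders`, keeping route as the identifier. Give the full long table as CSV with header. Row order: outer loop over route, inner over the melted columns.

Each (route, column) pair becomes one row: 3 × 4 = 12 rows.
For example, (RT006, 11h) → riders=999.

route,hour,riders
RT006,11h,999
RT006,13h,351
RT006,14h,840
RT006,22h,359
RT007,11h,6
RT007,13h,853
RT007,14h,985
RT007,22h,828
RT008,11h,292
RT008,13h,797
RT008,14h,32
RT008,22h,131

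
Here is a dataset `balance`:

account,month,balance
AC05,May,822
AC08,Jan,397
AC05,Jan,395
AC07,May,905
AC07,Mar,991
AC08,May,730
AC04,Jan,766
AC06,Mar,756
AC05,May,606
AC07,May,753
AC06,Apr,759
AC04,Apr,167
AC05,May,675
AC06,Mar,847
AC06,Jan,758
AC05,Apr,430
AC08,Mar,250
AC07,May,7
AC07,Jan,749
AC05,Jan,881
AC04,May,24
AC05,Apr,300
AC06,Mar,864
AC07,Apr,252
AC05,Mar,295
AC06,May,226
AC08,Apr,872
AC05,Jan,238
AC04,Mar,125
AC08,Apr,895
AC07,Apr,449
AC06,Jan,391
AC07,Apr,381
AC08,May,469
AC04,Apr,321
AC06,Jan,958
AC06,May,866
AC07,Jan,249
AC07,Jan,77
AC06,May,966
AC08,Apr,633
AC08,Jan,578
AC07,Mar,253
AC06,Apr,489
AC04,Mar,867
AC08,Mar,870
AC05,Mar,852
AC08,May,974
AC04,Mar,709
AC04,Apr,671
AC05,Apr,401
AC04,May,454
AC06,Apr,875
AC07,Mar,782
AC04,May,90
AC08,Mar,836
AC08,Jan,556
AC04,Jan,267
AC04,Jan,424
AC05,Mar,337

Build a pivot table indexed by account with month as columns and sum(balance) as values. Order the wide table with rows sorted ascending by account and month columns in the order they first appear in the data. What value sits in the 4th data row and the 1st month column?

1665

With rows sorted ascending by account, row 4 is account=AC07. month columns in first-appearance order: May, Jan, Mar, Apr; column 1 is May.
Long rows with account=AC07, month=May: 905 + 753 + 7 = 1665.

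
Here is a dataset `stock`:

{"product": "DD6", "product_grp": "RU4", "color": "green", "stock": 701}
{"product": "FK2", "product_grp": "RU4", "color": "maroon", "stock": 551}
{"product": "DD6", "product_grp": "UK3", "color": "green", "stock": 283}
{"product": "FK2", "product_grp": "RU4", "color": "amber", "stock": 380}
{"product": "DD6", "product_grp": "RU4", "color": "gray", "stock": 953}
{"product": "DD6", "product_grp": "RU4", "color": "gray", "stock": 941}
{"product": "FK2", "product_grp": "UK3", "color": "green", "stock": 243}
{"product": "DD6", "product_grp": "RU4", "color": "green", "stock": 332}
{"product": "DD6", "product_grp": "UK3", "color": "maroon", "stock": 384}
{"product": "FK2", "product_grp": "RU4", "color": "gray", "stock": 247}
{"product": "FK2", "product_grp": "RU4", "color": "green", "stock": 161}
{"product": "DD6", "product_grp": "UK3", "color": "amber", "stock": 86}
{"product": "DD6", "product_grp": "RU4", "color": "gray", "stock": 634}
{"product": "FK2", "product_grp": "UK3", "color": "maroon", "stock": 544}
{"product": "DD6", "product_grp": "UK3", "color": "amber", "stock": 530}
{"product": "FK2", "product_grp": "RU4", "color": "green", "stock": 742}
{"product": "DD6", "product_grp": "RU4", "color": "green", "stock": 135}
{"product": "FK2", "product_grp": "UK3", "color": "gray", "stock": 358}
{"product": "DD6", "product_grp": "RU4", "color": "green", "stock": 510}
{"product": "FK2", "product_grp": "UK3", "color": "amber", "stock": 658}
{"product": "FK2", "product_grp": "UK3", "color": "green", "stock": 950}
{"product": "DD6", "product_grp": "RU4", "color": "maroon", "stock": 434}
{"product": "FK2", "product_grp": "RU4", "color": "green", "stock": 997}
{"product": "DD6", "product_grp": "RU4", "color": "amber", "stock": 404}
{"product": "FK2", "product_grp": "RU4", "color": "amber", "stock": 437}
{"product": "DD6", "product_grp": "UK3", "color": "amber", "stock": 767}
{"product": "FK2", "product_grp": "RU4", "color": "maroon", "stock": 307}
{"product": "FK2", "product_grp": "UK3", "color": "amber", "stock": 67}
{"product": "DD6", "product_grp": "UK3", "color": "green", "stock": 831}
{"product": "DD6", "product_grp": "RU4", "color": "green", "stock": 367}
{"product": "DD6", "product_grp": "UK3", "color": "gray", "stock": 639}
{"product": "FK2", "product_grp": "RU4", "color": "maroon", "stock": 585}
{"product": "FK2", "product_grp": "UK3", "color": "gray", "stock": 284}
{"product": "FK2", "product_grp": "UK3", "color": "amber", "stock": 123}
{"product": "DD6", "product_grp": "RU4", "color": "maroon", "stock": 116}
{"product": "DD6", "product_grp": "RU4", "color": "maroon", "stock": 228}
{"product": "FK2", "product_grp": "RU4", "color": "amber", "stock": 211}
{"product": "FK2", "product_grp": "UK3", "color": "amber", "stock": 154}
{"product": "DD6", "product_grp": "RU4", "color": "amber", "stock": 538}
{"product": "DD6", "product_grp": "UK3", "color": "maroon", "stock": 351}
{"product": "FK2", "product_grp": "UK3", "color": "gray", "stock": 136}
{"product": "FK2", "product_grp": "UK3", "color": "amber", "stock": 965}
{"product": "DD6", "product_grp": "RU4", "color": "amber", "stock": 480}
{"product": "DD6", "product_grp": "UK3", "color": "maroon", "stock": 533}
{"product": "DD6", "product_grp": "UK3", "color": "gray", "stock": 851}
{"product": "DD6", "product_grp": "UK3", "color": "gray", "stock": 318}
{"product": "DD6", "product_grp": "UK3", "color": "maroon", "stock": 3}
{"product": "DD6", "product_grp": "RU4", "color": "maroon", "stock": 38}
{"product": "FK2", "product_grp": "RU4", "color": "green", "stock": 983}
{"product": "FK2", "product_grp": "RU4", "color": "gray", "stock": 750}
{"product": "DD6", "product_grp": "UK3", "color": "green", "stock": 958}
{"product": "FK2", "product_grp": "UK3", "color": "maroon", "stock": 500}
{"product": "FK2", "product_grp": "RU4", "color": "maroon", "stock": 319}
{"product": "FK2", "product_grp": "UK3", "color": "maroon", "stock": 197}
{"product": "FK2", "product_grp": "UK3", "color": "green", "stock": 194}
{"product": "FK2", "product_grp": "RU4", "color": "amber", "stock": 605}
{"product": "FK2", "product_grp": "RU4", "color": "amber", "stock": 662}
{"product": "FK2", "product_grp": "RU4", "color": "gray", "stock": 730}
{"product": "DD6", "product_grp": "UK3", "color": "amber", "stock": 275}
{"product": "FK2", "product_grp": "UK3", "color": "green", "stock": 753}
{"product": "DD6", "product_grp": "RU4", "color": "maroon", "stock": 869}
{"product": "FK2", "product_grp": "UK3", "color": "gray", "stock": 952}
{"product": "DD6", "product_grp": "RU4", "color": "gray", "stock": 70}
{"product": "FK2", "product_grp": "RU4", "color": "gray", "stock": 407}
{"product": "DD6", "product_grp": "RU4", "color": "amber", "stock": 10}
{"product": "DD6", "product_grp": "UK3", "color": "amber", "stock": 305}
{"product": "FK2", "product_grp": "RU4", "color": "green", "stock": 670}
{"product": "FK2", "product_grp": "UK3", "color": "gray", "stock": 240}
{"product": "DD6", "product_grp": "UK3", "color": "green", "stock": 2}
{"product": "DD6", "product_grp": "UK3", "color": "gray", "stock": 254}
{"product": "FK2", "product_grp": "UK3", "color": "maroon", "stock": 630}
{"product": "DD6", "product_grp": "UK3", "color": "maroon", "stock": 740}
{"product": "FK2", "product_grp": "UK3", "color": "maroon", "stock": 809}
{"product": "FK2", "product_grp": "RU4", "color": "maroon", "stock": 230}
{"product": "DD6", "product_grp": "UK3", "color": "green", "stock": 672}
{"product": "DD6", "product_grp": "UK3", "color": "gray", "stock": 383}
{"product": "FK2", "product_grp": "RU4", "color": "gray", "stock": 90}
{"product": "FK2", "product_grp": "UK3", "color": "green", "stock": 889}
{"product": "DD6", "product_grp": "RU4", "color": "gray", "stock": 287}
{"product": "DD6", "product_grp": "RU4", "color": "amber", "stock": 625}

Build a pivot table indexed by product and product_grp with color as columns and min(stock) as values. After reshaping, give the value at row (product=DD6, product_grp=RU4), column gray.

Rows with product=DD6, product_grp=RU4 and color=gray: stock values are 953, 941, 634, 70, 287.
min(953, 941, 634, 70, 287) = 70.

70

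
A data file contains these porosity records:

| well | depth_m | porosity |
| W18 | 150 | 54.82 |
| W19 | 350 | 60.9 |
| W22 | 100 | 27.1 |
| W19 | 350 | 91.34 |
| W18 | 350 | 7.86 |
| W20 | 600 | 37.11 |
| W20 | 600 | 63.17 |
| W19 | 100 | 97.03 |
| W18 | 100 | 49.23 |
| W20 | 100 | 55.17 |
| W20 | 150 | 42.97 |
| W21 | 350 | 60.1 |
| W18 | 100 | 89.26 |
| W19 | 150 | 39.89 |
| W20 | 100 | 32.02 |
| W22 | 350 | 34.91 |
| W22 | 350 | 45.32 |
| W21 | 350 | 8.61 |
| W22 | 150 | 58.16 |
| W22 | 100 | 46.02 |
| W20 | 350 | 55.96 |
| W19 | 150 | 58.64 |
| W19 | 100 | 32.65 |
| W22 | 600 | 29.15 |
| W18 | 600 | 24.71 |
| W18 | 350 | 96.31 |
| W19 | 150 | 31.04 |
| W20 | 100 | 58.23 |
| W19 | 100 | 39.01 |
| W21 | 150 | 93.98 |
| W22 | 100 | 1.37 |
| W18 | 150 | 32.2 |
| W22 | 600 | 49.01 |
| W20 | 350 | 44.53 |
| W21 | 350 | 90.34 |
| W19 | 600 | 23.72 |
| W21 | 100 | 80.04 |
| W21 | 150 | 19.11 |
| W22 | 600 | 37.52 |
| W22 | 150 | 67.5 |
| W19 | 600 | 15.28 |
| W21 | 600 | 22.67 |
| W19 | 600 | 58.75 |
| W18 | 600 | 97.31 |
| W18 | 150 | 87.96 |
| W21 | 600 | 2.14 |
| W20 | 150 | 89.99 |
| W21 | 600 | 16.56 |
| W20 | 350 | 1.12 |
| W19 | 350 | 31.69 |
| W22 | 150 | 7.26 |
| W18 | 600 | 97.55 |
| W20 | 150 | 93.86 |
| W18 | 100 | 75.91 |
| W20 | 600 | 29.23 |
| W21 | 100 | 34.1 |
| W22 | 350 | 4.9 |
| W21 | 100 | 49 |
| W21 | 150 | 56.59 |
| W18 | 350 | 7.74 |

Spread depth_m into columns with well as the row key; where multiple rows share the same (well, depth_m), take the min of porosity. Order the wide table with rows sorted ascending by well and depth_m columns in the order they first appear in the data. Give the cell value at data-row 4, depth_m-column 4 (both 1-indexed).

With rows sorted ascending by well, row 4 is well=W21. depth_m columns in first-appearance order: 150, 350, 100, 600; column 4 is 600.
Long rows with well=W21, depth_m=600: min(22.67, 2.14, 16.56) = 2.14.

2.14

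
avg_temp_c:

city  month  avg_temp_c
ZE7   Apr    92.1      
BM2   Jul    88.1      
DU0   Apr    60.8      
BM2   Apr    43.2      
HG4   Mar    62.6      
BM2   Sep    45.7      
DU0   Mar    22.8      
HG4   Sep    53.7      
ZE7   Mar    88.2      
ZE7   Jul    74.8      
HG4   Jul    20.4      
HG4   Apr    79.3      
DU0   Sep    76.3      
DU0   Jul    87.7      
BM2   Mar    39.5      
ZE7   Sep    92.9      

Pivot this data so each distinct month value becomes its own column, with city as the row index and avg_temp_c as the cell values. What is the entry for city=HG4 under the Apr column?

Wide layout: rows indexed by city, columns are the 4 distinct month values (Apr, Jul, Mar, Sep).
Cell (city=HG4, month=Apr) draws from the long row where city=HG4 and month=Apr, which has avg_temp_c=79.3.

79.3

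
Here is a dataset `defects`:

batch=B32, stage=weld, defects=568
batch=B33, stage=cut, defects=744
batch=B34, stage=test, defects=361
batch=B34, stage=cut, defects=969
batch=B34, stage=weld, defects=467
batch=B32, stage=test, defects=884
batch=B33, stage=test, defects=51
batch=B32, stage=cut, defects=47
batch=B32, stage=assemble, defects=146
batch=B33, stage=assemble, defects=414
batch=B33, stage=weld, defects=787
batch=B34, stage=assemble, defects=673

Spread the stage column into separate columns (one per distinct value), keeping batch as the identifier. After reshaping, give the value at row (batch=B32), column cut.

47

Wide layout: rows indexed by batch, columns are the 4 distinct stage values (weld, cut, test, assemble).
Cell (batch=B32, stage=cut) draws from the long row where batch=B32 and stage=cut, which has defects=47.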